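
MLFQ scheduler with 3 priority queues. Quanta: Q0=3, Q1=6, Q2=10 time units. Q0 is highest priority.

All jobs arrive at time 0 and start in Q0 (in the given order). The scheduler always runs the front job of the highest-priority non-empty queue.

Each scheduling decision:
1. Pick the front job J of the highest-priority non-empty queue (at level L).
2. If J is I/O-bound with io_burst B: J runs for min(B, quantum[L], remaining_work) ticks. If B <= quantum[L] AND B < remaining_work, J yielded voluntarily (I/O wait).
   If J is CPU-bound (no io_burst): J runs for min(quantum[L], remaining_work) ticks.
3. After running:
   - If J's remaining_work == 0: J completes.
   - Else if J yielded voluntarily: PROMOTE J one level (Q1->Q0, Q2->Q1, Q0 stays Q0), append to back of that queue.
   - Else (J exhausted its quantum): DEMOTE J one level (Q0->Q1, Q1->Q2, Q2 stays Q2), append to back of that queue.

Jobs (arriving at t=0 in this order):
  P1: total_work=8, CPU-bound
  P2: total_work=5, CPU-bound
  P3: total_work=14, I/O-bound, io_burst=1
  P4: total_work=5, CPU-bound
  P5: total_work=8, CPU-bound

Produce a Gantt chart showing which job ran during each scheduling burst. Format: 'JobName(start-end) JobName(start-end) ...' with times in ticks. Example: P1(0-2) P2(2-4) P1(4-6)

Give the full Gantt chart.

Answer: P1(0-3) P2(3-6) P3(6-7) P4(7-10) P5(10-13) P3(13-14) P3(14-15) P3(15-16) P3(16-17) P3(17-18) P3(18-19) P3(19-20) P3(20-21) P3(21-22) P3(22-23) P3(23-24) P3(24-25) P3(25-26) P1(26-31) P2(31-33) P4(33-35) P5(35-40)

Derivation:
t=0-3: P1@Q0 runs 3, rem=5, quantum used, demote→Q1. Q0=[P2,P3,P4,P5] Q1=[P1] Q2=[]
t=3-6: P2@Q0 runs 3, rem=2, quantum used, demote→Q1. Q0=[P3,P4,P5] Q1=[P1,P2] Q2=[]
t=6-7: P3@Q0 runs 1, rem=13, I/O yield, promote→Q0. Q0=[P4,P5,P3] Q1=[P1,P2] Q2=[]
t=7-10: P4@Q0 runs 3, rem=2, quantum used, demote→Q1. Q0=[P5,P3] Q1=[P1,P2,P4] Q2=[]
t=10-13: P5@Q0 runs 3, rem=5, quantum used, demote→Q1. Q0=[P3] Q1=[P1,P2,P4,P5] Q2=[]
t=13-14: P3@Q0 runs 1, rem=12, I/O yield, promote→Q0. Q0=[P3] Q1=[P1,P2,P4,P5] Q2=[]
t=14-15: P3@Q0 runs 1, rem=11, I/O yield, promote→Q0. Q0=[P3] Q1=[P1,P2,P4,P5] Q2=[]
t=15-16: P3@Q0 runs 1, rem=10, I/O yield, promote→Q0. Q0=[P3] Q1=[P1,P2,P4,P5] Q2=[]
t=16-17: P3@Q0 runs 1, rem=9, I/O yield, promote→Q0. Q0=[P3] Q1=[P1,P2,P4,P5] Q2=[]
t=17-18: P3@Q0 runs 1, rem=8, I/O yield, promote→Q0. Q0=[P3] Q1=[P1,P2,P4,P5] Q2=[]
t=18-19: P3@Q0 runs 1, rem=7, I/O yield, promote→Q0. Q0=[P3] Q1=[P1,P2,P4,P5] Q2=[]
t=19-20: P3@Q0 runs 1, rem=6, I/O yield, promote→Q0. Q0=[P3] Q1=[P1,P2,P4,P5] Q2=[]
t=20-21: P3@Q0 runs 1, rem=5, I/O yield, promote→Q0. Q0=[P3] Q1=[P1,P2,P4,P5] Q2=[]
t=21-22: P3@Q0 runs 1, rem=4, I/O yield, promote→Q0. Q0=[P3] Q1=[P1,P2,P4,P5] Q2=[]
t=22-23: P3@Q0 runs 1, rem=3, I/O yield, promote→Q0. Q0=[P3] Q1=[P1,P2,P4,P5] Q2=[]
t=23-24: P3@Q0 runs 1, rem=2, I/O yield, promote→Q0. Q0=[P3] Q1=[P1,P2,P4,P5] Q2=[]
t=24-25: P3@Q0 runs 1, rem=1, I/O yield, promote→Q0. Q0=[P3] Q1=[P1,P2,P4,P5] Q2=[]
t=25-26: P3@Q0 runs 1, rem=0, completes. Q0=[] Q1=[P1,P2,P4,P5] Q2=[]
t=26-31: P1@Q1 runs 5, rem=0, completes. Q0=[] Q1=[P2,P4,P5] Q2=[]
t=31-33: P2@Q1 runs 2, rem=0, completes. Q0=[] Q1=[P4,P5] Q2=[]
t=33-35: P4@Q1 runs 2, rem=0, completes. Q0=[] Q1=[P5] Q2=[]
t=35-40: P5@Q1 runs 5, rem=0, completes. Q0=[] Q1=[] Q2=[]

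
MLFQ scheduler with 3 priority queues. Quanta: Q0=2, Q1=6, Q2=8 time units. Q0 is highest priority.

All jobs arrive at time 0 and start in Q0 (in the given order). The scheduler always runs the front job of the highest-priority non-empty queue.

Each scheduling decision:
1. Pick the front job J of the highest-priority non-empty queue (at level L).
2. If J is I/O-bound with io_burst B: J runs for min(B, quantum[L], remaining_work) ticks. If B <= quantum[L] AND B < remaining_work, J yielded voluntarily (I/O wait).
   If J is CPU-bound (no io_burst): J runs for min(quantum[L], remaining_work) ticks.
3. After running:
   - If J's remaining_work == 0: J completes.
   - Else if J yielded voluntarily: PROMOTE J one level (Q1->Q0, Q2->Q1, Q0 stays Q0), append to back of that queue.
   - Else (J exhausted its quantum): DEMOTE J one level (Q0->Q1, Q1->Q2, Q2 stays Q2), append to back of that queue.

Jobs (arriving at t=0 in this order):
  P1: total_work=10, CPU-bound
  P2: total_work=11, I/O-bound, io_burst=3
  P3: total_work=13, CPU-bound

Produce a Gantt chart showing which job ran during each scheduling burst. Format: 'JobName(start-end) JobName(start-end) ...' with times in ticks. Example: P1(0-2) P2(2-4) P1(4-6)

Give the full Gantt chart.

t=0-2: P1@Q0 runs 2, rem=8, quantum used, demote→Q1. Q0=[P2,P3] Q1=[P1] Q2=[]
t=2-4: P2@Q0 runs 2, rem=9, quantum used, demote→Q1. Q0=[P3] Q1=[P1,P2] Q2=[]
t=4-6: P3@Q0 runs 2, rem=11, quantum used, demote→Q1. Q0=[] Q1=[P1,P2,P3] Q2=[]
t=6-12: P1@Q1 runs 6, rem=2, quantum used, demote→Q2. Q0=[] Q1=[P2,P3] Q2=[P1]
t=12-15: P2@Q1 runs 3, rem=6, I/O yield, promote→Q0. Q0=[P2] Q1=[P3] Q2=[P1]
t=15-17: P2@Q0 runs 2, rem=4, quantum used, demote→Q1. Q0=[] Q1=[P3,P2] Q2=[P1]
t=17-23: P3@Q1 runs 6, rem=5, quantum used, demote→Q2. Q0=[] Q1=[P2] Q2=[P1,P3]
t=23-26: P2@Q1 runs 3, rem=1, I/O yield, promote→Q0. Q0=[P2] Q1=[] Q2=[P1,P3]
t=26-27: P2@Q0 runs 1, rem=0, completes. Q0=[] Q1=[] Q2=[P1,P3]
t=27-29: P1@Q2 runs 2, rem=0, completes. Q0=[] Q1=[] Q2=[P3]
t=29-34: P3@Q2 runs 5, rem=0, completes. Q0=[] Q1=[] Q2=[]

Answer: P1(0-2) P2(2-4) P3(4-6) P1(6-12) P2(12-15) P2(15-17) P3(17-23) P2(23-26) P2(26-27) P1(27-29) P3(29-34)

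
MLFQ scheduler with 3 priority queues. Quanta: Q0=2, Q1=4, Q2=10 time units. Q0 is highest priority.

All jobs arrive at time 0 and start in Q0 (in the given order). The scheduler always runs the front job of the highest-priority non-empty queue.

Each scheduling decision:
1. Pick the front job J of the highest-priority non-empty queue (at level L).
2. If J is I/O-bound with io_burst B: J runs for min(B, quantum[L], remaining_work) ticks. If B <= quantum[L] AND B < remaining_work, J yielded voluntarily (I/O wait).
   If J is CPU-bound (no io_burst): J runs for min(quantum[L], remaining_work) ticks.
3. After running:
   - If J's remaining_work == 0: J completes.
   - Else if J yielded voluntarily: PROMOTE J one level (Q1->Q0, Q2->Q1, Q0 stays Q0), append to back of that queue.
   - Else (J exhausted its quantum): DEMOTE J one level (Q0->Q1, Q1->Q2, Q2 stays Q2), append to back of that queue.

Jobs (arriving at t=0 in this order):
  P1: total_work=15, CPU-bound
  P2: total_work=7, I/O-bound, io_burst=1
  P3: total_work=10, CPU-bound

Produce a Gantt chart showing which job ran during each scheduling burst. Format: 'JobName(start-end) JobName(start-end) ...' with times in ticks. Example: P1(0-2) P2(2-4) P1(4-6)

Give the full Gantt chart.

t=0-2: P1@Q0 runs 2, rem=13, quantum used, demote→Q1. Q0=[P2,P3] Q1=[P1] Q2=[]
t=2-3: P2@Q0 runs 1, rem=6, I/O yield, promote→Q0. Q0=[P3,P2] Q1=[P1] Q2=[]
t=3-5: P3@Q0 runs 2, rem=8, quantum used, demote→Q1. Q0=[P2] Q1=[P1,P3] Q2=[]
t=5-6: P2@Q0 runs 1, rem=5, I/O yield, promote→Q0. Q0=[P2] Q1=[P1,P3] Q2=[]
t=6-7: P2@Q0 runs 1, rem=4, I/O yield, promote→Q0. Q0=[P2] Q1=[P1,P3] Q2=[]
t=7-8: P2@Q0 runs 1, rem=3, I/O yield, promote→Q0. Q0=[P2] Q1=[P1,P3] Q2=[]
t=8-9: P2@Q0 runs 1, rem=2, I/O yield, promote→Q0. Q0=[P2] Q1=[P1,P3] Q2=[]
t=9-10: P2@Q0 runs 1, rem=1, I/O yield, promote→Q0. Q0=[P2] Q1=[P1,P3] Q2=[]
t=10-11: P2@Q0 runs 1, rem=0, completes. Q0=[] Q1=[P1,P3] Q2=[]
t=11-15: P1@Q1 runs 4, rem=9, quantum used, demote→Q2. Q0=[] Q1=[P3] Q2=[P1]
t=15-19: P3@Q1 runs 4, rem=4, quantum used, demote→Q2. Q0=[] Q1=[] Q2=[P1,P3]
t=19-28: P1@Q2 runs 9, rem=0, completes. Q0=[] Q1=[] Q2=[P3]
t=28-32: P3@Q2 runs 4, rem=0, completes. Q0=[] Q1=[] Q2=[]

Answer: P1(0-2) P2(2-3) P3(3-5) P2(5-6) P2(6-7) P2(7-8) P2(8-9) P2(9-10) P2(10-11) P1(11-15) P3(15-19) P1(19-28) P3(28-32)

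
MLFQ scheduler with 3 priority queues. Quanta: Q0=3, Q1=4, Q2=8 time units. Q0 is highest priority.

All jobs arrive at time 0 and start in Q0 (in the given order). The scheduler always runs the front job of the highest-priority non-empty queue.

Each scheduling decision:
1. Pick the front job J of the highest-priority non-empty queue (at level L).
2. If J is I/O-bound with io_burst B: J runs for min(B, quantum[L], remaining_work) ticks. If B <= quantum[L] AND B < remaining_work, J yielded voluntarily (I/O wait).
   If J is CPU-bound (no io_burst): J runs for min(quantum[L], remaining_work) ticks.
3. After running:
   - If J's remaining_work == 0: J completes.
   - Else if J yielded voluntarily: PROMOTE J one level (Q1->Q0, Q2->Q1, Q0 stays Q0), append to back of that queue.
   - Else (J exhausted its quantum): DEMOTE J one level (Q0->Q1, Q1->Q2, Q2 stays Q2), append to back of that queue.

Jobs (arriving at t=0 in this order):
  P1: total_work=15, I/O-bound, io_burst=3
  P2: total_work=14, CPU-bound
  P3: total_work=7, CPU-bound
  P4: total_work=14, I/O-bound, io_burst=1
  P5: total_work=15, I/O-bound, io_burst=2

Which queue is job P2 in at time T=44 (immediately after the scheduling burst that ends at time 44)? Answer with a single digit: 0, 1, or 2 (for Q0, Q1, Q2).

Answer: 1

Derivation:
t=0-3: P1@Q0 runs 3, rem=12, I/O yield, promote→Q0. Q0=[P2,P3,P4,P5,P1] Q1=[] Q2=[]
t=3-6: P2@Q0 runs 3, rem=11, quantum used, demote→Q1. Q0=[P3,P4,P5,P1] Q1=[P2] Q2=[]
t=6-9: P3@Q0 runs 3, rem=4, quantum used, demote→Q1. Q0=[P4,P5,P1] Q1=[P2,P3] Q2=[]
t=9-10: P4@Q0 runs 1, rem=13, I/O yield, promote→Q0. Q0=[P5,P1,P4] Q1=[P2,P3] Q2=[]
t=10-12: P5@Q0 runs 2, rem=13, I/O yield, promote→Q0. Q0=[P1,P4,P5] Q1=[P2,P3] Q2=[]
t=12-15: P1@Q0 runs 3, rem=9, I/O yield, promote→Q0. Q0=[P4,P5,P1] Q1=[P2,P3] Q2=[]
t=15-16: P4@Q0 runs 1, rem=12, I/O yield, promote→Q0. Q0=[P5,P1,P4] Q1=[P2,P3] Q2=[]
t=16-18: P5@Q0 runs 2, rem=11, I/O yield, promote→Q0. Q0=[P1,P4,P5] Q1=[P2,P3] Q2=[]
t=18-21: P1@Q0 runs 3, rem=6, I/O yield, promote→Q0. Q0=[P4,P5,P1] Q1=[P2,P3] Q2=[]
t=21-22: P4@Q0 runs 1, rem=11, I/O yield, promote→Q0. Q0=[P5,P1,P4] Q1=[P2,P3] Q2=[]
t=22-24: P5@Q0 runs 2, rem=9, I/O yield, promote→Q0. Q0=[P1,P4,P5] Q1=[P2,P3] Q2=[]
t=24-27: P1@Q0 runs 3, rem=3, I/O yield, promote→Q0. Q0=[P4,P5,P1] Q1=[P2,P3] Q2=[]
t=27-28: P4@Q0 runs 1, rem=10, I/O yield, promote→Q0. Q0=[P5,P1,P4] Q1=[P2,P3] Q2=[]
t=28-30: P5@Q0 runs 2, rem=7, I/O yield, promote→Q0. Q0=[P1,P4,P5] Q1=[P2,P3] Q2=[]
t=30-33: P1@Q0 runs 3, rem=0, completes. Q0=[P4,P5] Q1=[P2,P3] Q2=[]
t=33-34: P4@Q0 runs 1, rem=9, I/O yield, promote→Q0. Q0=[P5,P4] Q1=[P2,P3] Q2=[]
t=34-36: P5@Q0 runs 2, rem=5, I/O yield, promote→Q0. Q0=[P4,P5] Q1=[P2,P3] Q2=[]
t=36-37: P4@Q0 runs 1, rem=8, I/O yield, promote→Q0. Q0=[P5,P4] Q1=[P2,P3] Q2=[]
t=37-39: P5@Q0 runs 2, rem=3, I/O yield, promote→Q0. Q0=[P4,P5] Q1=[P2,P3] Q2=[]
t=39-40: P4@Q0 runs 1, rem=7, I/O yield, promote→Q0. Q0=[P5,P4] Q1=[P2,P3] Q2=[]
t=40-42: P5@Q0 runs 2, rem=1, I/O yield, promote→Q0. Q0=[P4,P5] Q1=[P2,P3] Q2=[]
t=42-43: P4@Q0 runs 1, rem=6, I/O yield, promote→Q0. Q0=[P5,P4] Q1=[P2,P3] Q2=[]
t=43-44: P5@Q0 runs 1, rem=0, completes. Q0=[P4] Q1=[P2,P3] Q2=[]
t=44-45: P4@Q0 runs 1, rem=5, I/O yield, promote→Q0. Q0=[P4] Q1=[P2,P3] Q2=[]
t=45-46: P4@Q0 runs 1, rem=4, I/O yield, promote→Q0. Q0=[P4] Q1=[P2,P3] Q2=[]
t=46-47: P4@Q0 runs 1, rem=3, I/O yield, promote→Q0. Q0=[P4] Q1=[P2,P3] Q2=[]
t=47-48: P4@Q0 runs 1, rem=2, I/O yield, promote→Q0. Q0=[P4] Q1=[P2,P3] Q2=[]
t=48-49: P4@Q0 runs 1, rem=1, I/O yield, promote→Q0. Q0=[P4] Q1=[P2,P3] Q2=[]
t=49-50: P4@Q0 runs 1, rem=0, completes. Q0=[] Q1=[P2,P3] Q2=[]
t=50-54: P2@Q1 runs 4, rem=7, quantum used, demote→Q2. Q0=[] Q1=[P3] Q2=[P2]
t=54-58: P3@Q1 runs 4, rem=0, completes. Q0=[] Q1=[] Q2=[P2]
t=58-65: P2@Q2 runs 7, rem=0, completes. Q0=[] Q1=[] Q2=[]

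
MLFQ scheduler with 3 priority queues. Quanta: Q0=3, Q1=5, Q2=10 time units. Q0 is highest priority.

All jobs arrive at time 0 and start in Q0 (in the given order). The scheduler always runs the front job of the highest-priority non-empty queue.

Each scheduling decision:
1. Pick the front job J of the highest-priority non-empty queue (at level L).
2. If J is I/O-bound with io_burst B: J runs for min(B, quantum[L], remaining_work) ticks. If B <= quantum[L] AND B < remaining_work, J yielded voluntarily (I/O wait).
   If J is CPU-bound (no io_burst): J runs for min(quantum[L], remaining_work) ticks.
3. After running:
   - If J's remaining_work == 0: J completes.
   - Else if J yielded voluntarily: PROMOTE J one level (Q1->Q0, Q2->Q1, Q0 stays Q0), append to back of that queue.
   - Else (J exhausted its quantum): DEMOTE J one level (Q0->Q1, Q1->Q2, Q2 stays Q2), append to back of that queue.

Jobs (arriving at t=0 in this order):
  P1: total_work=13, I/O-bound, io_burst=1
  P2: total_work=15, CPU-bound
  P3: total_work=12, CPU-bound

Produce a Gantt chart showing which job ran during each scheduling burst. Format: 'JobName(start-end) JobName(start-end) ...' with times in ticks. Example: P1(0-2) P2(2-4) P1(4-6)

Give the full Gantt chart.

t=0-1: P1@Q0 runs 1, rem=12, I/O yield, promote→Q0. Q0=[P2,P3,P1] Q1=[] Q2=[]
t=1-4: P2@Q0 runs 3, rem=12, quantum used, demote→Q1. Q0=[P3,P1] Q1=[P2] Q2=[]
t=4-7: P3@Q0 runs 3, rem=9, quantum used, demote→Q1. Q0=[P1] Q1=[P2,P3] Q2=[]
t=7-8: P1@Q0 runs 1, rem=11, I/O yield, promote→Q0. Q0=[P1] Q1=[P2,P3] Q2=[]
t=8-9: P1@Q0 runs 1, rem=10, I/O yield, promote→Q0. Q0=[P1] Q1=[P2,P3] Q2=[]
t=9-10: P1@Q0 runs 1, rem=9, I/O yield, promote→Q0. Q0=[P1] Q1=[P2,P3] Q2=[]
t=10-11: P1@Q0 runs 1, rem=8, I/O yield, promote→Q0. Q0=[P1] Q1=[P2,P3] Q2=[]
t=11-12: P1@Q0 runs 1, rem=7, I/O yield, promote→Q0. Q0=[P1] Q1=[P2,P3] Q2=[]
t=12-13: P1@Q0 runs 1, rem=6, I/O yield, promote→Q0. Q0=[P1] Q1=[P2,P3] Q2=[]
t=13-14: P1@Q0 runs 1, rem=5, I/O yield, promote→Q0. Q0=[P1] Q1=[P2,P3] Q2=[]
t=14-15: P1@Q0 runs 1, rem=4, I/O yield, promote→Q0. Q0=[P1] Q1=[P2,P3] Q2=[]
t=15-16: P1@Q0 runs 1, rem=3, I/O yield, promote→Q0. Q0=[P1] Q1=[P2,P3] Q2=[]
t=16-17: P1@Q0 runs 1, rem=2, I/O yield, promote→Q0. Q0=[P1] Q1=[P2,P3] Q2=[]
t=17-18: P1@Q0 runs 1, rem=1, I/O yield, promote→Q0. Q0=[P1] Q1=[P2,P3] Q2=[]
t=18-19: P1@Q0 runs 1, rem=0, completes. Q0=[] Q1=[P2,P3] Q2=[]
t=19-24: P2@Q1 runs 5, rem=7, quantum used, demote→Q2. Q0=[] Q1=[P3] Q2=[P2]
t=24-29: P3@Q1 runs 5, rem=4, quantum used, demote→Q2. Q0=[] Q1=[] Q2=[P2,P3]
t=29-36: P2@Q2 runs 7, rem=0, completes. Q0=[] Q1=[] Q2=[P3]
t=36-40: P3@Q2 runs 4, rem=0, completes. Q0=[] Q1=[] Q2=[]

Answer: P1(0-1) P2(1-4) P3(4-7) P1(7-8) P1(8-9) P1(9-10) P1(10-11) P1(11-12) P1(12-13) P1(13-14) P1(14-15) P1(15-16) P1(16-17) P1(17-18) P1(18-19) P2(19-24) P3(24-29) P2(29-36) P3(36-40)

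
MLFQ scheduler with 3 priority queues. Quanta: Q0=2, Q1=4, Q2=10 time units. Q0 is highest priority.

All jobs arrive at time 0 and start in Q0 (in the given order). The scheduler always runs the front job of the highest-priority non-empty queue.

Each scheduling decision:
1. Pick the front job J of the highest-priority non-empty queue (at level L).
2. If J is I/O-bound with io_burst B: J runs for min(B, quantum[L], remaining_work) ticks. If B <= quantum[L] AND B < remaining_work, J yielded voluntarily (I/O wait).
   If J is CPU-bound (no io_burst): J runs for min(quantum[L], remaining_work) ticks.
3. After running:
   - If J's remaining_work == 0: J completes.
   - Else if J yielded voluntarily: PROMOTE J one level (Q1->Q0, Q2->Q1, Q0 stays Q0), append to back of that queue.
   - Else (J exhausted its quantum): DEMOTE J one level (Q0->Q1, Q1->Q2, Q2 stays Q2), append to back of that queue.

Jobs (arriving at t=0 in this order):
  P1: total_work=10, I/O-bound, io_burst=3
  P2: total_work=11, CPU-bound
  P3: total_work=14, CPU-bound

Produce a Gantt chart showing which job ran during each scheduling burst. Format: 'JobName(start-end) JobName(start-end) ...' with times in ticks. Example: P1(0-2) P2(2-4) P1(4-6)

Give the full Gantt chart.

Answer: P1(0-2) P2(2-4) P3(4-6) P1(6-9) P1(9-11) P2(11-15) P3(15-19) P1(19-22) P2(22-27) P3(27-35)

Derivation:
t=0-2: P1@Q0 runs 2, rem=8, quantum used, demote→Q1. Q0=[P2,P3] Q1=[P1] Q2=[]
t=2-4: P2@Q0 runs 2, rem=9, quantum used, demote→Q1. Q0=[P3] Q1=[P1,P2] Q2=[]
t=4-6: P3@Q0 runs 2, rem=12, quantum used, demote→Q1. Q0=[] Q1=[P1,P2,P3] Q2=[]
t=6-9: P1@Q1 runs 3, rem=5, I/O yield, promote→Q0. Q0=[P1] Q1=[P2,P3] Q2=[]
t=9-11: P1@Q0 runs 2, rem=3, quantum used, demote→Q1. Q0=[] Q1=[P2,P3,P1] Q2=[]
t=11-15: P2@Q1 runs 4, rem=5, quantum used, demote→Q2. Q0=[] Q1=[P3,P1] Q2=[P2]
t=15-19: P3@Q1 runs 4, rem=8, quantum used, demote→Q2. Q0=[] Q1=[P1] Q2=[P2,P3]
t=19-22: P1@Q1 runs 3, rem=0, completes. Q0=[] Q1=[] Q2=[P2,P3]
t=22-27: P2@Q2 runs 5, rem=0, completes. Q0=[] Q1=[] Q2=[P3]
t=27-35: P3@Q2 runs 8, rem=0, completes. Q0=[] Q1=[] Q2=[]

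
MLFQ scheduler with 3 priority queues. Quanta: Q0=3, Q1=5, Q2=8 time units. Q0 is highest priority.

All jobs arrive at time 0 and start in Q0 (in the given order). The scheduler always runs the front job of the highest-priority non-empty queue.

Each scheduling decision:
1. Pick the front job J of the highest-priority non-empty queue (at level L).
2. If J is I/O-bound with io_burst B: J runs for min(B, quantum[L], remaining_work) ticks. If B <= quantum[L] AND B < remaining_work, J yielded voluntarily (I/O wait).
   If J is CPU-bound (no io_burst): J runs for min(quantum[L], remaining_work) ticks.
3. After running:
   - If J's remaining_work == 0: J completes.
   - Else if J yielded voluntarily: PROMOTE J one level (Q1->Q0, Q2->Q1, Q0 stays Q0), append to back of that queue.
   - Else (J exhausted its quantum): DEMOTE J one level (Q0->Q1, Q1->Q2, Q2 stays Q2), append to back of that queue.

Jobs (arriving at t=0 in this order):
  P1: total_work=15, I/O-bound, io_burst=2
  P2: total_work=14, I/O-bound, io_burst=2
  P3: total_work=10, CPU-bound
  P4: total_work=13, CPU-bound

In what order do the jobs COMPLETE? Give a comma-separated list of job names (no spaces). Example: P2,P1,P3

Answer: P2,P1,P3,P4

Derivation:
t=0-2: P1@Q0 runs 2, rem=13, I/O yield, promote→Q0. Q0=[P2,P3,P4,P1] Q1=[] Q2=[]
t=2-4: P2@Q0 runs 2, rem=12, I/O yield, promote→Q0. Q0=[P3,P4,P1,P2] Q1=[] Q2=[]
t=4-7: P3@Q0 runs 3, rem=7, quantum used, demote→Q1. Q0=[P4,P1,P2] Q1=[P3] Q2=[]
t=7-10: P4@Q0 runs 3, rem=10, quantum used, demote→Q1. Q0=[P1,P2] Q1=[P3,P4] Q2=[]
t=10-12: P1@Q0 runs 2, rem=11, I/O yield, promote→Q0. Q0=[P2,P1] Q1=[P3,P4] Q2=[]
t=12-14: P2@Q0 runs 2, rem=10, I/O yield, promote→Q0. Q0=[P1,P2] Q1=[P3,P4] Q2=[]
t=14-16: P1@Q0 runs 2, rem=9, I/O yield, promote→Q0. Q0=[P2,P1] Q1=[P3,P4] Q2=[]
t=16-18: P2@Q0 runs 2, rem=8, I/O yield, promote→Q0. Q0=[P1,P2] Q1=[P3,P4] Q2=[]
t=18-20: P1@Q0 runs 2, rem=7, I/O yield, promote→Q0. Q0=[P2,P1] Q1=[P3,P4] Q2=[]
t=20-22: P2@Q0 runs 2, rem=6, I/O yield, promote→Q0. Q0=[P1,P2] Q1=[P3,P4] Q2=[]
t=22-24: P1@Q0 runs 2, rem=5, I/O yield, promote→Q0. Q0=[P2,P1] Q1=[P3,P4] Q2=[]
t=24-26: P2@Q0 runs 2, rem=4, I/O yield, promote→Q0. Q0=[P1,P2] Q1=[P3,P4] Q2=[]
t=26-28: P1@Q0 runs 2, rem=3, I/O yield, promote→Q0. Q0=[P2,P1] Q1=[P3,P4] Q2=[]
t=28-30: P2@Q0 runs 2, rem=2, I/O yield, promote→Q0. Q0=[P1,P2] Q1=[P3,P4] Q2=[]
t=30-32: P1@Q0 runs 2, rem=1, I/O yield, promote→Q0. Q0=[P2,P1] Q1=[P3,P4] Q2=[]
t=32-34: P2@Q0 runs 2, rem=0, completes. Q0=[P1] Q1=[P3,P4] Q2=[]
t=34-35: P1@Q0 runs 1, rem=0, completes. Q0=[] Q1=[P3,P4] Q2=[]
t=35-40: P3@Q1 runs 5, rem=2, quantum used, demote→Q2. Q0=[] Q1=[P4] Q2=[P3]
t=40-45: P4@Q1 runs 5, rem=5, quantum used, demote→Q2. Q0=[] Q1=[] Q2=[P3,P4]
t=45-47: P3@Q2 runs 2, rem=0, completes. Q0=[] Q1=[] Q2=[P4]
t=47-52: P4@Q2 runs 5, rem=0, completes. Q0=[] Q1=[] Q2=[]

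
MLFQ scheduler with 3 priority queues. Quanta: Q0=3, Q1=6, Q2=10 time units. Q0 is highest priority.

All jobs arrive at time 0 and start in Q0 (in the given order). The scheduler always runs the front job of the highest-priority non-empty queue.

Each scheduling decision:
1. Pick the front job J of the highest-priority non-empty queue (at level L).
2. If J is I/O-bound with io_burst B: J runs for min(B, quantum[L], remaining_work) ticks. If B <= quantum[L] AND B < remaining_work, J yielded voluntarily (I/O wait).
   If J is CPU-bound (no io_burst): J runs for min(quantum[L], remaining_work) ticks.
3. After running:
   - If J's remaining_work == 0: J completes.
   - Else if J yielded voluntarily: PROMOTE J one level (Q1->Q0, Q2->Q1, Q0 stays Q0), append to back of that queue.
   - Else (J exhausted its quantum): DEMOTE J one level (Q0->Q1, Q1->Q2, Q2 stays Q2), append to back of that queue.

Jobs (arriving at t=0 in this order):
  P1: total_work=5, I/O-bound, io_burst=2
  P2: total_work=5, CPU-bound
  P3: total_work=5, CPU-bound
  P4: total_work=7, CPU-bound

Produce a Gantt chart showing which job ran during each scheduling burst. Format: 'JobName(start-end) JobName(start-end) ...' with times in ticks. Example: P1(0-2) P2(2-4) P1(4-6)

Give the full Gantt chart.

Answer: P1(0-2) P2(2-5) P3(5-8) P4(8-11) P1(11-13) P1(13-14) P2(14-16) P3(16-18) P4(18-22)

Derivation:
t=0-2: P1@Q0 runs 2, rem=3, I/O yield, promote→Q0. Q0=[P2,P3,P4,P1] Q1=[] Q2=[]
t=2-5: P2@Q0 runs 3, rem=2, quantum used, demote→Q1. Q0=[P3,P4,P1] Q1=[P2] Q2=[]
t=5-8: P3@Q0 runs 3, rem=2, quantum used, demote→Q1. Q0=[P4,P1] Q1=[P2,P3] Q2=[]
t=8-11: P4@Q0 runs 3, rem=4, quantum used, demote→Q1. Q0=[P1] Q1=[P2,P3,P4] Q2=[]
t=11-13: P1@Q0 runs 2, rem=1, I/O yield, promote→Q0. Q0=[P1] Q1=[P2,P3,P4] Q2=[]
t=13-14: P1@Q0 runs 1, rem=0, completes. Q0=[] Q1=[P2,P3,P4] Q2=[]
t=14-16: P2@Q1 runs 2, rem=0, completes. Q0=[] Q1=[P3,P4] Q2=[]
t=16-18: P3@Q1 runs 2, rem=0, completes. Q0=[] Q1=[P4] Q2=[]
t=18-22: P4@Q1 runs 4, rem=0, completes. Q0=[] Q1=[] Q2=[]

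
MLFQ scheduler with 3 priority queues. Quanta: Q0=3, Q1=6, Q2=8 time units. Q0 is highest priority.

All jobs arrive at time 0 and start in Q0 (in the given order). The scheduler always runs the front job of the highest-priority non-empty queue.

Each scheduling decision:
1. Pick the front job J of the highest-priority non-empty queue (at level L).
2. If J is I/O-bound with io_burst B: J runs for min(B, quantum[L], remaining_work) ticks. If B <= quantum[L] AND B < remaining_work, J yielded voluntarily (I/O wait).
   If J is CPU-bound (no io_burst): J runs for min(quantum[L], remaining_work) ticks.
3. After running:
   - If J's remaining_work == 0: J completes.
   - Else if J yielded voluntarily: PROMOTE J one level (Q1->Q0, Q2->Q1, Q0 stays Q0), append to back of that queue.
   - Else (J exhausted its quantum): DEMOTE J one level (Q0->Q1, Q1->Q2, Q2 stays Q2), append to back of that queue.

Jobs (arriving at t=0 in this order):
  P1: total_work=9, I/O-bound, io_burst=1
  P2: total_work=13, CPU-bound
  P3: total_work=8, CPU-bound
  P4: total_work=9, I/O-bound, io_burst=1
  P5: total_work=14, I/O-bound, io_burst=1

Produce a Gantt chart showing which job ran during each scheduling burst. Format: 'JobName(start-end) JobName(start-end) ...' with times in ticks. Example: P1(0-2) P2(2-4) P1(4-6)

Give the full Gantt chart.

Answer: P1(0-1) P2(1-4) P3(4-7) P4(7-8) P5(8-9) P1(9-10) P4(10-11) P5(11-12) P1(12-13) P4(13-14) P5(14-15) P1(15-16) P4(16-17) P5(17-18) P1(18-19) P4(19-20) P5(20-21) P1(21-22) P4(22-23) P5(23-24) P1(24-25) P4(25-26) P5(26-27) P1(27-28) P4(28-29) P5(29-30) P1(30-31) P4(31-32) P5(32-33) P5(33-34) P5(34-35) P5(35-36) P5(36-37) P5(37-38) P2(38-44) P3(44-49) P2(49-53)

Derivation:
t=0-1: P1@Q0 runs 1, rem=8, I/O yield, promote→Q0. Q0=[P2,P3,P4,P5,P1] Q1=[] Q2=[]
t=1-4: P2@Q0 runs 3, rem=10, quantum used, demote→Q1. Q0=[P3,P4,P5,P1] Q1=[P2] Q2=[]
t=4-7: P3@Q0 runs 3, rem=5, quantum used, demote→Q1. Q0=[P4,P5,P1] Q1=[P2,P3] Q2=[]
t=7-8: P4@Q0 runs 1, rem=8, I/O yield, promote→Q0. Q0=[P5,P1,P4] Q1=[P2,P3] Q2=[]
t=8-9: P5@Q0 runs 1, rem=13, I/O yield, promote→Q0. Q0=[P1,P4,P5] Q1=[P2,P3] Q2=[]
t=9-10: P1@Q0 runs 1, rem=7, I/O yield, promote→Q0. Q0=[P4,P5,P1] Q1=[P2,P3] Q2=[]
t=10-11: P4@Q0 runs 1, rem=7, I/O yield, promote→Q0. Q0=[P5,P1,P4] Q1=[P2,P3] Q2=[]
t=11-12: P5@Q0 runs 1, rem=12, I/O yield, promote→Q0. Q0=[P1,P4,P5] Q1=[P2,P3] Q2=[]
t=12-13: P1@Q0 runs 1, rem=6, I/O yield, promote→Q0. Q0=[P4,P5,P1] Q1=[P2,P3] Q2=[]
t=13-14: P4@Q0 runs 1, rem=6, I/O yield, promote→Q0. Q0=[P5,P1,P4] Q1=[P2,P3] Q2=[]
t=14-15: P5@Q0 runs 1, rem=11, I/O yield, promote→Q0. Q0=[P1,P4,P5] Q1=[P2,P3] Q2=[]
t=15-16: P1@Q0 runs 1, rem=5, I/O yield, promote→Q0. Q0=[P4,P5,P1] Q1=[P2,P3] Q2=[]
t=16-17: P4@Q0 runs 1, rem=5, I/O yield, promote→Q0. Q0=[P5,P1,P4] Q1=[P2,P3] Q2=[]
t=17-18: P5@Q0 runs 1, rem=10, I/O yield, promote→Q0. Q0=[P1,P4,P5] Q1=[P2,P3] Q2=[]
t=18-19: P1@Q0 runs 1, rem=4, I/O yield, promote→Q0. Q0=[P4,P5,P1] Q1=[P2,P3] Q2=[]
t=19-20: P4@Q0 runs 1, rem=4, I/O yield, promote→Q0. Q0=[P5,P1,P4] Q1=[P2,P3] Q2=[]
t=20-21: P5@Q0 runs 1, rem=9, I/O yield, promote→Q0. Q0=[P1,P4,P5] Q1=[P2,P3] Q2=[]
t=21-22: P1@Q0 runs 1, rem=3, I/O yield, promote→Q0. Q0=[P4,P5,P1] Q1=[P2,P3] Q2=[]
t=22-23: P4@Q0 runs 1, rem=3, I/O yield, promote→Q0. Q0=[P5,P1,P4] Q1=[P2,P3] Q2=[]
t=23-24: P5@Q0 runs 1, rem=8, I/O yield, promote→Q0. Q0=[P1,P4,P5] Q1=[P2,P3] Q2=[]
t=24-25: P1@Q0 runs 1, rem=2, I/O yield, promote→Q0. Q0=[P4,P5,P1] Q1=[P2,P3] Q2=[]
t=25-26: P4@Q0 runs 1, rem=2, I/O yield, promote→Q0. Q0=[P5,P1,P4] Q1=[P2,P3] Q2=[]
t=26-27: P5@Q0 runs 1, rem=7, I/O yield, promote→Q0. Q0=[P1,P4,P5] Q1=[P2,P3] Q2=[]
t=27-28: P1@Q0 runs 1, rem=1, I/O yield, promote→Q0. Q0=[P4,P5,P1] Q1=[P2,P3] Q2=[]
t=28-29: P4@Q0 runs 1, rem=1, I/O yield, promote→Q0. Q0=[P5,P1,P4] Q1=[P2,P3] Q2=[]
t=29-30: P5@Q0 runs 1, rem=6, I/O yield, promote→Q0. Q0=[P1,P4,P5] Q1=[P2,P3] Q2=[]
t=30-31: P1@Q0 runs 1, rem=0, completes. Q0=[P4,P5] Q1=[P2,P3] Q2=[]
t=31-32: P4@Q0 runs 1, rem=0, completes. Q0=[P5] Q1=[P2,P3] Q2=[]
t=32-33: P5@Q0 runs 1, rem=5, I/O yield, promote→Q0. Q0=[P5] Q1=[P2,P3] Q2=[]
t=33-34: P5@Q0 runs 1, rem=4, I/O yield, promote→Q0. Q0=[P5] Q1=[P2,P3] Q2=[]
t=34-35: P5@Q0 runs 1, rem=3, I/O yield, promote→Q0. Q0=[P5] Q1=[P2,P3] Q2=[]
t=35-36: P5@Q0 runs 1, rem=2, I/O yield, promote→Q0. Q0=[P5] Q1=[P2,P3] Q2=[]
t=36-37: P5@Q0 runs 1, rem=1, I/O yield, promote→Q0. Q0=[P5] Q1=[P2,P3] Q2=[]
t=37-38: P5@Q0 runs 1, rem=0, completes. Q0=[] Q1=[P2,P3] Q2=[]
t=38-44: P2@Q1 runs 6, rem=4, quantum used, demote→Q2. Q0=[] Q1=[P3] Q2=[P2]
t=44-49: P3@Q1 runs 5, rem=0, completes. Q0=[] Q1=[] Q2=[P2]
t=49-53: P2@Q2 runs 4, rem=0, completes. Q0=[] Q1=[] Q2=[]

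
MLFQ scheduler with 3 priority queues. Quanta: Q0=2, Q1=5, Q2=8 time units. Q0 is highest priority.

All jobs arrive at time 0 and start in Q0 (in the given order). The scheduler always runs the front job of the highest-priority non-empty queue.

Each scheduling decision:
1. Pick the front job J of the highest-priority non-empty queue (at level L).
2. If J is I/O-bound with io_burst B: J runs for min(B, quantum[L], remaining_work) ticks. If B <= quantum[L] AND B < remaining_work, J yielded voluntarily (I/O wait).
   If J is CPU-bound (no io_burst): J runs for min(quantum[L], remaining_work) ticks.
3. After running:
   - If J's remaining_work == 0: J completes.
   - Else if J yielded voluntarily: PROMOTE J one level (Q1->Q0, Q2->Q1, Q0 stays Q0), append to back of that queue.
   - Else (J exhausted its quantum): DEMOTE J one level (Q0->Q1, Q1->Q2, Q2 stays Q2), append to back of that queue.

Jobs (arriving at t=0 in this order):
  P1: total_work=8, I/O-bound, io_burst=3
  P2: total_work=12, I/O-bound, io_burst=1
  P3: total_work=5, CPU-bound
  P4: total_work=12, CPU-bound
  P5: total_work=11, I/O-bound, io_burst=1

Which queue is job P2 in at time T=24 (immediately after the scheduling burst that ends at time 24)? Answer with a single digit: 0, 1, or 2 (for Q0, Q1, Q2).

t=0-2: P1@Q0 runs 2, rem=6, quantum used, demote→Q1. Q0=[P2,P3,P4,P5] Q1=[P1] Q2=[]
t=2-3: P2@Q0 runs 1, rem=11, I/O yield, promote→Q0. Q0=[P3,P4,P5,P2] Q1=[P1] Q2=[]
t=3-5: P3@Q0 runs 2, rem=3, quantum used, demote→Q1. Q0=[P4,P5,P2] Q1=[P1,P3] Q2=[]
t=5-7: P4@Q0 runs 2, rem=10, quantum used, demote→Q1. Q0=[P5,P2] Q1=[P1,P3,P4] Q2=[]
t=7-8: P5@Q0 runs 1, rem=10, I/O yield, promote→Q0. Q0=[P2,P5] Q1=[P1,P3,P4] Q2=[]
t=8-9: P2@Q0 runs 1, rem=10, I/O yield, promote→Q0. Q0=[P5,P2] Q1=[P1,P3,P4] Q2=[]
t=9-10: P5@Q0 runs 1, rem=9, I/O yield, promote→Q0. Q0=[P2,P5] Q1=[P1,P3,P4] Q2=[]
t=10-11: P2@Q0 runs 1, rem=9, I/O yield, promote→Q0. Q0=[P5,P2] Q1=[P1,P3,P4] Q2=[]
t=11-12: P5@Q0 runs 1, rem=8, I/O yield, promote→Q0. Q0=[P2,P5] Q1=[P1,P3,P4] Q2=[]
t=12-13: P2@Q0 runs 1, rem=8, I/O yield, promote→Q0. Q0=[P5,P2] Q1=[P1,P3,P4] Q2=[]
t=13-14: P5@Q0 runs 1, rem=7, I/O yield, promote→Q0. Q0=[P2,P5] Q1=[P1,P3,P4] Q2=[]
t=14-15: P2@Q0 runs 1, rem=7, I/O yield, promote→Q0. Q0=[P5,P2] Q1=[P1,P3,P4] Q2=[]
t=15-16: P5@Q0 runs 1, rem=6, I/O yield, promote→Q0. Q0=[P2,P5] Q1=[P1,P3,P4] Q2=[]
t=16-17: P2@Q0 runs 1, rem=6, I/O yield, promote→Q0. Q0=[P5,P2] Q1=[P1,P3,P4] Q2=[]
t=17-18: P5@Q0 runs 1, rem=5, I/O yield, promote→Q0. Q0=[P2,P5] Q1=[P1,P3,P4] Q2=[]
t=18-19: P2@Q0 runs 1, rem=5, I/O yield, promote→Q0. Q0=[P5,P2] Q1=[P1,P3,P4] Q2=[]
t=19-20: P5@Q0 runs 1, rem=4, I/O yield, promote→Q0. Q0=[P2,P5] Q1=[P1,P3,P4] Q2=[]
t=20-21: P2@Q0 runs 1, rem=4, I/O yield, promote→Q0. Q0=[P5,P2] Q1=[P1,P3,P4] Q2=[]
t=21-22: P5@Q0 runs 1, rem=3, I/O yield, promote→Q0. Q0=[P2,P5] Q1=[P1,P3,P4] Q2=[]
t=22-23: P2@Q0 runs 1, rem=3, I/O yield, promote→Q0. Q0=[P5,P2] Q1=[P1,P3,P4] Q2=[]
t=23-24: P5@Q0 runs 1, rem=2, I/O yield, promote→Q0. Q0=[P2,P5] Q1=[P1,P3,P4] Q2=[]
t=24-25: P2@Q0 runs 1, rem=2, I/O yield, promote→Q0. Q0=[P5,P2] Q1=[P1,P3,P4] Q2=[]
t=25-26: P5@Q0 runs 1, rem=1, I/O yield, promote→Q0. Q0=[P2,P5] Q1=[P1,P3,P4] Q2=[]
t=26-27: P2@Q0 runs 1, rem=1, I/O yield, promote→Q0. Q0=[P5,P2] Q1=[P1,P3,P4] Q2=[]
t=27-28: P5@Q0 runs 1, rem=0, completes. Q0=[P2] Q1=[P1,P3,P4] Q2=[]
t=28-29: P2@Q0 runs 1, rem=0, completes. Q0=[] Q1=[P1,P3,P4] Q2=[]
t=29-32: P1@Q1 runs 3, rem=3, I/O yield, promote→Q0. Q0=[P1] Q1=[P3,P4] Q2=[]
t=32-34: P1@Q0 runs 2, rem=1, quantum used, demote→Q1. Q0=[] Q1=[P3,P4,P1] Q2=[]
t=34-37: P3@Q1 runs 3, rem=0, completes. Q0=[] Q1=[P4,P1] Q2=[]
t=37-42: P4@Q1 runs 5, rem=5, quantum used, demote→Q2. Q0=[] Q1=[P1] Q2=[P4]
t=42-43: P1@Q1 runs 1, rem=0, completes. Q0=[] Q1=[] Q2=[P4]
t=43-48: P4@Q2 runs 5, rem=0, completes. Q0=[] Q1=[] Q2=[]

Answer: 0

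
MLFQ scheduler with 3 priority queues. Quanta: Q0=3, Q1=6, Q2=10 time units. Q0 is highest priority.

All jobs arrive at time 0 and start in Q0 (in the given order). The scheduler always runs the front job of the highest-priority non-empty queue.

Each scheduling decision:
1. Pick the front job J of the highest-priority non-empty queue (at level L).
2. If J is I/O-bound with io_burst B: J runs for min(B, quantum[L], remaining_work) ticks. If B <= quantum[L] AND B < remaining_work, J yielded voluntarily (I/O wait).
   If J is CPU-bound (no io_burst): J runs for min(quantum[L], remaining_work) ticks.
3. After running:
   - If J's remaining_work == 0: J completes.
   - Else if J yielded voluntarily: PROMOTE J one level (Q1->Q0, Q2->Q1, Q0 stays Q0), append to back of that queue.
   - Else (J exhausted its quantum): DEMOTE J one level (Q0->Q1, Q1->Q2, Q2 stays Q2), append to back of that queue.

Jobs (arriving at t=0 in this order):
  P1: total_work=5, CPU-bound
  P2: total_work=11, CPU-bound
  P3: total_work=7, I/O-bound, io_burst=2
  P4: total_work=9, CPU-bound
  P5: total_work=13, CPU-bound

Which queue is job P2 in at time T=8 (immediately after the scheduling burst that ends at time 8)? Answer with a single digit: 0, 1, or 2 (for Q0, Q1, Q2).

t=0-3: P1@Q0 runs 3, rem=2, quantum used, demote→Q1. Q0=[P2,P3,P4,P5] Q1=[P1] Q2=[]
t=3-6: P2@Q0 runs 3, rem=8, quantum used, demote→Q1. Q0=[P3,P4,P5] Q1=[P1,P2] Q2=[]
t=6-8: P3@Q0 runs 2, rem=5, I/O yield, promote→Q0. Q0=[P4,P5,P3] Q1=[P1,P2] Q2=[]
t=8-11: P4@Q0 runs 3, rem=6, quantum used, demote→Q1. Q0=[P5,P3] Q1=[P1,P2,P4] Q2=[]
t=11-14: P5@Q0 runs 3, rem=10, quantum used, demote→Q1. Q0=[P3] Q1=[P1,P2,P4,P5] Q2=[]
t=14-16: P3@Q0 runs 2, rem=3, I/O yield, promote→Q0. Q0=[P3] Q1=[P1,P2,P4,P5] Q2=[]
t=16-18: P3@Q0 runs 2, rem=1, I/O yield, promote→Q0. Q0=[P3] Q1=[P1,P2,P4,P5] Q2=[]
t=18-19: P3@Q0 runs 1, rem=0, completes. Q0=[] Q1=[P1,P2,P4,P5] Q2=[]
t=19-21: P1@Q1 runs 2, rem=0, completes. Q0=[] Q1=[P2,P4,P5] Q2=[]
t=21-27: P2@Q1 runs 6, rem=2, quantum used, demote→Q2. Q0=[] Q1=[P4,P5] Q2=[P2]
t=27-33: P4@Q1 runs 6, rem=0, completes. Q0=[] Q1=[P5] Q2=[P2]
t=33-39: P5@Q1 runs 6, rem=4, quantum used, demote→Q2. Q0=[] Q1=[] Q2=[P2,P5]
t=39-41: P2@Q2 runs 2, rem=0, completes. Q0=[] Q1=[] Q2=[P5]
t=41-45: P5@Q2 runs 4, rem=0, completes. Q0=[] Q1=[] Q2=[]

Answer: 1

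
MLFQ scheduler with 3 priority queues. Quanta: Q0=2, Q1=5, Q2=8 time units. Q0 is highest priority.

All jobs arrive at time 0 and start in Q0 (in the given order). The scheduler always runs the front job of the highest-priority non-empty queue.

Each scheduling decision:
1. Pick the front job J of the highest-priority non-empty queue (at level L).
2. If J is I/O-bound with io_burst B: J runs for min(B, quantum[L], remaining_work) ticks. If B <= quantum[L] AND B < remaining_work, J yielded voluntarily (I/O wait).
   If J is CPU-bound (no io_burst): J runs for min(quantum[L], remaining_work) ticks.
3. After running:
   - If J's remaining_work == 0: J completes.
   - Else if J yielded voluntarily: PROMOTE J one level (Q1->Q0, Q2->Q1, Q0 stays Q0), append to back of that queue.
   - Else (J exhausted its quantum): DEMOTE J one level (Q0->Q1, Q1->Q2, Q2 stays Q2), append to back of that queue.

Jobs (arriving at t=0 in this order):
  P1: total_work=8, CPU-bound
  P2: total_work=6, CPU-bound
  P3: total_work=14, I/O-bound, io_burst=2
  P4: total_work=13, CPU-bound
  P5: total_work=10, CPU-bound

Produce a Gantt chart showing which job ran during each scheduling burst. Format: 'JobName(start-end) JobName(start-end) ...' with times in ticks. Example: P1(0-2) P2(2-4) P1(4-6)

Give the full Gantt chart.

Answer: P1(0-2) P2(2-4) P3(4-6) P4(6-8) P5(8-10) P3(10-12) P3(12-14) P3(14-16) P3(16-18) P3(18-20) P3(20-22) P1(22-27) P2(27-31) P4(31-36) P5(36-41) P1(41-42) P4(42-48) P5(48-51)

Derivation:
t=0-2: P1@Q0 runs 2, rem=6, quantum used, demote→Q1. Q0=[P2,P3,P4,P5] Q1=[P1] Q2=[]
t=2-4: P2@Q0 runs 2, rem=4, quantum used, demote→Q1. Q0=[P3,P4,P5] Q1=[P1,P2] Q2=[]
t=4-6: P3@Q0 runs 2, rem=12, I/O yield, promote→Q0. Q0=[P4,P5,P3] Q1=[P1,P2] Q2=[]
t=6-8: P4@Q0 runs 2, rem=11, quantum used, demote→Q1. Q0=[P5,P3] Q1=[P1,P2,P4] Q2=[]
t=8-10: P5@Q0 runs 2, rem=8, quantum used, demote→Q1. Q0=[P3] Q1=[P1,P2,P4,P5] Q2=[]
t=10-12: P3@Q0 runs 2, rem=10, I/O yield, promote→Q0. Q0=[P3] Q1=[P1,P2,P4,P5] Q2=[]
t=12-14: P3@Q0 runs 2, rem=8, I/O yield, promote→Q0. Q0=[P3] Q1=[P1,P2,P4,P5] Q2=[]
t=14-16: P3@Q0 runs 2, rem=6, I/O yield, promote→Q0. Q0=[P3] Q1=[P1,P2,P4,P5] Q2=[]
t=16-18: P3@Q0 runs 2, rem=4, I/O yield, promote→Q0. Q0=[P3] Q1=[P1,P2,P4,P5] Q2=[]
t=18-20: P3@Q0 runs 2, rem=2, I/O yield, promote→Q0. Q0=[P3] Q1=[P1,P2,P4,P5] Q2=[]
t=20-22: P3@Q0 runs 2, rem=0, completes. Q0=[] Q1=[P1,P2,P4,P5] Q2=[]
t=22-27: P1@Q1 runs 5, rem=1, quantum used, demote→Q2. Q0=[] Q1=[P2,P4,P5] Q2=[P1]
t=27-31: P2@Q1 runs 4, rem=0, completes. Q0=[] Q1=[P4,P5] Q2=[P1]
t=31-36: P4@Q1 runs 5, rem=6, quantum used, demote→Q2. Q0=[] Q1=[P5] Q2=[P1,P4]
t=36-41: P5@Q1 runs 5, rem=3, quantum used, demote→Q2. Q0=[] Q1=[] Q2=[P1,P4,P5]
t=41-42: P1@Q2 runs 1, rem=0, completes. Q0=[] Q1=[] Q2=[P4,P5]
t=42-48: P4@Q2 runs 6, rem=0, completes. Q0=[] Q1=[] Q2=[P5]
t=48-51: P5@Q2 runs 3, rem=0, completes. Q0=[] Q1=[] Q2=[]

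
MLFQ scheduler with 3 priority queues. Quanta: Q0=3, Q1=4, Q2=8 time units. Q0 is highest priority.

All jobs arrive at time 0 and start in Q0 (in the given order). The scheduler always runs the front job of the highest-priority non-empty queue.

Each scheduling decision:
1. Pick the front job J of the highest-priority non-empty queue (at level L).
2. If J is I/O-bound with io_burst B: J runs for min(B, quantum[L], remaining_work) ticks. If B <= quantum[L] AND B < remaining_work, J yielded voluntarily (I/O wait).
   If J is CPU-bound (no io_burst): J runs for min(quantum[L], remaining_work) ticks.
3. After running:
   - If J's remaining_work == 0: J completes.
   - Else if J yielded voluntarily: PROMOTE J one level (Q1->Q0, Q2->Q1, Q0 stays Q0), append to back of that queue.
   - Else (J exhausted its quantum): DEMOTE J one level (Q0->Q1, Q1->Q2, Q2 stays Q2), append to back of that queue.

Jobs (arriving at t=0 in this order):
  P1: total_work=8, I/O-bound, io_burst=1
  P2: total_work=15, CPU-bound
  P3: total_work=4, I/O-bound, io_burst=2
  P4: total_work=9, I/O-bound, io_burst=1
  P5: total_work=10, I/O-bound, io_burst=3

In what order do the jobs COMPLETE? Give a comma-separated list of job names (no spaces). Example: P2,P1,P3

t=0-1: P1@Q0 runs 1, rem=7, I/O yield, promote→Q0. Q0=[P2,P3,P4,P5,P1] Q1=[] Q2=[]
t=1-4: P2@Q0 runs 3, rem=12, quantum used, demote→Q1. Q0=[P3,P4,P5,P1] Q1=[P2] Q2=[]
t=4-6: P3@Q0 runs 2, rem=2, I/O yield, promote→Q0. Q0=[P4,P5,P1,P3] Q1=[P2] Q2=[]
t=6-7: P4@Q0 runs 1, rem=8, I/O yield, promote→Q0. Q0=[P5,P1,P3,P4] Q1=[P2] Q2=[]
t=7-10: P5@Q0 runs 3, rem=7, I/O yield, promote→Q0. Q0=[P1,P3,P4,P5] Q1=[P2] Q2=[]
t=10-11: P1@Q0 runs 1, rem=6, I/O yield, promote→Q0. Q0=[P3,P4,P5,P1] Q1=[P2] Q2=[]
t=11-13: P3@Q0 runs 2, rem=0, completes. Q0=[P4,P5,P1] Q1=[P2] Q2=[]
t=13-14: P4@Q0 runs 1, rem=7, I/O yield, promote→Q0. Q0=[P5,P1,P4] Q1=[P2] Q2=[]
t=14-17: P5@Q0 runs 3, rem=4, I/O yield, promote→Q0. Q0=[P1,P4,P5] Q1=[P2] Q2=[]
t=17-18: P1@Q0 runs 1, rem=5, I/O yield, promote→Q0. Q0=[P4,P5,P1] Q1=[P2] Q2=[]
t=18-19: P4@Q0 runs 1, rem=6, I/O yield, promote→Q0. Q0=[P5,P1,P4] Q1=[P2] Q2=[]
t=19-22: P5@Q0 runs 3, rem=1, I/O yield, promote→Q0. Q0=[P1,P4,P5] Q1=[P2] Q2=[]
t=22-23: P1@Q0 runs 1, rem=4, I/O yield, promote→Q0. Q0=[P4,P5,P1] Q1=[P2] Q2=[]
t=23-24: P4@Q0 runs 1, rem=5, I/O yield, promote→Q0. Q0=[P5,P1,P4] Q1=[P2] Q2=[]
t=24-25: P5@Q0 runs 1, rem=0, completes. Q0=[P1,P4] Q1=[P2] Q2=[]
t=25-26: P1@Q0 runs 1, rem=3, I/O yield, promote→Q0. Q0=[P4,P1] Q1=[P2] Q2=[]
t=26-27: P4@Q0 runs 1, rem=4, I/O yield, promote→Q0. Q0=[P1,P4] Q1=[P2] Q2=[]
t=27-28: P1@Q0 runs 1, rem=2, I/O yield, promote→Q0. Q0=[P4,P1] Q1=[P2] Q2=[]
t=28-29: P4@Q0 runs 1, rem=3, I/O yield, promote→Q0. Q0=[P1,P4] Q1=[P2] Q2=[]
t=29-30: P1@Q0 runs 1, rem=1, I/O yield, promote→Q0. Q0=[P4,P1] Q1=[P2] Q2=[]
t=30-31: P4@Q0 runs 1, rem=2, I/O yield, promote→Q0. Q0=[P1,P4] Q1=[P2] Q2=[]
t=31-32: P1@Q0 runs 1, rem=0, completes. Q0=[P4] Q1=[P2] Q2=[]
t=32-33: P4@Q0 runs 1, rem=1, I/O yield, promote→Q0. Q0=[P4] Q1=[P2] Q2=[]
t=33-34: P4@Q0 runs 1, rem=0, completes. Q0=[] Q1=[P2] Q2=[]
t=34-38: P2@Q1 runs 4, rem=8, quantum used, demote→Q2. Q0=[] Q1=[] Q2=[P2]
t=38-46: P2@Q2 runs 8, rem=0, completes. Q0=[] Q1=[] Q2=[]

Answer: P3,P5,P1,P4,P2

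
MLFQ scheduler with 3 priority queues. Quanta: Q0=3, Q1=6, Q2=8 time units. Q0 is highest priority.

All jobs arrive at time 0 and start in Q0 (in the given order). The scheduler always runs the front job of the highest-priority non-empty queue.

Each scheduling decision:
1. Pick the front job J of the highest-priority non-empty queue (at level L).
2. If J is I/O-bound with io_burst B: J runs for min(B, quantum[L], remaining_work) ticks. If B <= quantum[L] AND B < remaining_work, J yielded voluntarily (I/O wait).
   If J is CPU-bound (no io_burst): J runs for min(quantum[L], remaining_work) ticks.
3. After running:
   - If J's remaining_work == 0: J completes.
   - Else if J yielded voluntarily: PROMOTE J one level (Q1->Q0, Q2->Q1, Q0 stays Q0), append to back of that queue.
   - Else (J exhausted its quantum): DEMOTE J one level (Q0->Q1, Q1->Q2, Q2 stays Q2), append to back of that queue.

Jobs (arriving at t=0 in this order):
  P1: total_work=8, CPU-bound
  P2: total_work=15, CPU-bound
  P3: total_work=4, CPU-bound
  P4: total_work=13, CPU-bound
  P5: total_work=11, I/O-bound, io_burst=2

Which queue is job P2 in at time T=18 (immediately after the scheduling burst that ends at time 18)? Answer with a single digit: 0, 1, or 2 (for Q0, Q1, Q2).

Answer: 1

Derivation:
t=0-3: P1@Q0 runs 3, rem=5, quantum used, demote→Q1. Q0=[P2,P3,P4,P5] Q1=[P1] Q2=[]
t=3-6: P2@Q0 runs 3, rem=12, quantum used, demote→Q1. Q0=[P3,P4,P5] Q1=[P1,P2] Q2=[]
t=6-9: P3@Q0 runs 3, rem=1, quantum used, demote→Q1. Q0=[P4,P5] Q1=[P1,P2,P3] Q2=[]
t=9-12: P4@Q0 runs 3, rem=10, quantum used, demote→Q1. Q0=[P5] Q1=[P1,P2,P3,P4] Q2=[]
t=12-14: P5@Q0 runs 2, rem=9, I/O yield, promote→Q0. Q0=[P5] Q1=[P1,P2,P3,P4] Q2=[]
t=14-16: P5@Q0 runs 2, rem=7, I/O yield, promote→Q0. Q0=[P5] Q1=[P1,P2,P3,P4] Q2=[]
t=16-18: P5@Q0 runs 2, rem=5, I/O yield, promote→Q0. Q0=[P5] Q1=[P1,P2,P3,P4] Q2=[]
t=18-20: P5@Q0 runs 2, rem=3, I/O yield, promote→Q0. Q0=[P5] Q1=[P1,P2,P3,P4] Q2=[]
t=20-22: P5@Q0 runs 2, rem=1, I/O yield, promote→Q0. Q0=[P5] Q1=[P1,P2,P3,P4] Q2=[]
t=22-23: P5@Q0 runs 1, rem=0, completes. Q0=[] Q1=[P1,P2,P3,P4] Q2=[]
t=23-28: P1@Q1 runs 5, rem=0, completes. Q0=[] Q1=[P2,P3,P4] Q2=[]
t=28-34: P2@Q1 runs 6, rem=6, quantum used, demote→Q2. Q0=[] Q1=[P3,P4] Q2=[P2]
t=34-35: P3@Q1 runs 1, rem=0, completes. Q0=[] Q1=[P4] Q2=[P2]
t=35-41: P4@Q1 runs 6, rem=4, quantum used, demote→Q2. Q0=[] Q1=[] Q2=[P2,P4]
t=41-47: P2@Q2 runs 6, rem=0, completes. Q0=[] Q1=[] Q2=[P4]
t=47-51: P4@Q2 runs 4, rem=0, completes. Q0=[] Q1=[] Q2=[]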